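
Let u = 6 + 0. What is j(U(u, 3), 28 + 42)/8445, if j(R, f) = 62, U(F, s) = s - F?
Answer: 62/8445 ≈ 0.0073416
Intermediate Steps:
u = 6
j(U(u, 3), 28 + 42)/8445 = 62/8445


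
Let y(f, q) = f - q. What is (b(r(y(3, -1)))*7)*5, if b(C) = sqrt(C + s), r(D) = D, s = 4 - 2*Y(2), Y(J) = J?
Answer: 70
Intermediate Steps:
s = 0 (s = 4 - 2*2 = 4 - 4 = 0)
b(C) = sqrt(C) (b(C) = sqrt(C + 0) = sqrt(C))
(b(r(y(3, -1)))*7)*5 = (sqrt(3 - 1*(-1))*7)*5 = (sqrt(3 + 1)*7)*5 = (sqrt(4)*7)*5 = (2*7)*5 = 14*5 = 70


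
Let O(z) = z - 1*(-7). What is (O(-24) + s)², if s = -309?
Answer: 106276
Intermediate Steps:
O(z) = 7 + z (O(z) = z + 7 = 7 + z)
(O(-24) + s)² = ((7 - 24) - 309)² = (-17 - 309)² = (-326)² = 106276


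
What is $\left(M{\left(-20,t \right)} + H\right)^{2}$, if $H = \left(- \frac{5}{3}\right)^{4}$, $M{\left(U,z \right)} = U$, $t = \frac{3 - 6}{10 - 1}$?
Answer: $\frac{990025}{6561} \approx 150.9$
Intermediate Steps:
$t = - \frac{1}{3}$ ($t = - \frac{3}{9} = \left(-3\right) \frac{1}{9} = - \frac{1}{3} \approx -0.33333$)
$H = \frac{625}{81}$ ($H = \left(\left(-5\right) \frac{1}{3}\right)^{4} = \left(- \frac{5}{3}\right)^{4} = \frac{625}{81} \approx 7.716$)
$\left(M{\left(-20,t \right)} + H\right)^{2} = \left(-20 + \frac{625}{81}\right)^{2} = \left(- \frac{995}{81}\right)^{2} = \frac{990025}{6561}$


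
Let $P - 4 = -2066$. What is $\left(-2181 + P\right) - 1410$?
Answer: $-5653$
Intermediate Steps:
$P = -2062$ ($P = 4 - 2066 = -2062$)
$\left(-2181 + P\right) - 1410 = \left(-2181 - 2062\right) - 1410 = -4243 - 1410 = -5653$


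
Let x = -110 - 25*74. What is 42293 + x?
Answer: 40333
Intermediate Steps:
x = -1960 (x = -110 - 1850 = -1960)
42293 + x = 42293 - 1960 = 40333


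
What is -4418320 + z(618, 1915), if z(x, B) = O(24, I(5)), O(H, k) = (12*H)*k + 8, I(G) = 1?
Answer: -4418024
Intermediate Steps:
O(H, k) = 8 + 12*H*k (O(H, k) = 12*H*k + 8 = 8 + 12*H*k)
z(x, B) = 296 (z(x, B) = 8 + 12*24*1 = 8 + 288 = 296)
-4418320 + z(618, 1915) = -4418320 + 296 = -4418024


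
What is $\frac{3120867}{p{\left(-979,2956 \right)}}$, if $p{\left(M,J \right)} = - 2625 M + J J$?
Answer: $\frac{3120867}{11307811} \approx 0.27599$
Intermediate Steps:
$p{\left(M,J \right)} = J^{2} - 2625 M$ ($p{\left(M,J \right)} = - 2625 M + J^{2} = J^{2} - 2625 M$)
$\frac{3120867}{p{\left(-979,2956 \right)}} = \frac{3120867}{2956^{2} - -2569875} = \frac{3120867}{8737936 + 2569875} = \frac{3120867}{11307811}$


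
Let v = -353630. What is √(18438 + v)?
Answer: 2*I*√83798 ≈ 578.96*I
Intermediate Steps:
√(18438 + v) = √(18438 - 353630) = √(-335192) = 2*I*√83798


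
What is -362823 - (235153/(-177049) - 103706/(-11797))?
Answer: -16123931418176/44439299 ≈ -3.6283e+5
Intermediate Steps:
-362823 - (235153/(-177049) - 103706/(-11797)) = -362823 - (235153*(-1/177049) - 103706*(-1/11797)) = -362823 - (-235153/177049 + 103706/11797) = -362823 - 1*331637099/44439299 = -362823 - 331637099/44439299 = -16123931418176/44439299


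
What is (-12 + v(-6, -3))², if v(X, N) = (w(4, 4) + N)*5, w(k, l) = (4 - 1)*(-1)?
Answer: 1764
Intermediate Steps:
w(k, l) = -3 (w(k, l) = 3*(-1) = -3)
v(X, N) = -15 + 5*N (v(X, N) = (-3 + N)*5 = -15 + 5*N)
(-12 + v(-6, -3))² = (-12 + (-15 + 5*(-3)))² = (-12 + (-15 - 15))² = (-12 - 30)² = (-42)² = 1764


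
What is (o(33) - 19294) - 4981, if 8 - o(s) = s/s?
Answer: -24268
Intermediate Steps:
o(s) = 7 (o(s) = 8 - s/s = 8 - 1*1 = 8 - 1 = 7)
(o(33) - 19294) - 4981 = (7 - 19294) - 4981 = -19287 - 4981 = -24268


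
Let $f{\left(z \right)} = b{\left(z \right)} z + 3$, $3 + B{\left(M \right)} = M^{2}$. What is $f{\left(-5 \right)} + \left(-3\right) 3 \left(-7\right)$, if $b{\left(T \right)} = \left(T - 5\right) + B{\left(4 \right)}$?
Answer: $51$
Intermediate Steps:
$B{\left(M \right)} = -3 + M^{2}$
$b{\left(T \right)} = 8 + T$ ($b{\left(T \right)} = \left(T - 5\right) - \left(3 - 4^{2}\right) = \left(-5 + T\right) + \left(-3 + 16\right) = \left(-5 + T\right) + 13 = 8 + T$)
$f{\left(z \right)} = 3 + z \left(8 + z\right)$ ($f{\left(z \right)} = \left(8 + z\right) z + 3 = z \left(8 + z\right) + 3 = 3 + z \left(8 + z\right)$)
$f{\left(-5 \right)} + \left(-3\right) 3 \left(-7\right) = \left(3 - 5 \left(8 - 5\right)\right) + \left(-3\right) 3 \left(-7\right) = \left(3 - 15\right) - -63 = \left(3 - 15\right) + 63 = -12 + 63 = 51$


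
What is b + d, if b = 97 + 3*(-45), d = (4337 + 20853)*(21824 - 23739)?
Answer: -48238888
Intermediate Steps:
d = -48238850 (d = 25190*(-1915) = -48238850)
b = -38 (b = 97 - 135 = -38)
b + d = -38 - 48238850 = -48238888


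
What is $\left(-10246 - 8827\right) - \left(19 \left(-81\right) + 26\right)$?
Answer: $-17560$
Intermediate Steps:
$\left(-10246 - 8827\right) - \left(19 \left(-81\right) + 26\right) = \left(-10246 - 8827\right) - \left(-1539 + 26\right) = -19073 - -1513 = -19073 + 1513 = -17560$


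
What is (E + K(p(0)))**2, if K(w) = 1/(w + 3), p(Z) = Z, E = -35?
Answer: 10816/9 ≈ 1201.8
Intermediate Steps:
K(w) = 1/(3 + w)
(E + K(p(0)))**2 = (-35 + 1/(3 + 0))**2 = (-35 + 1/3)**2 = (-104/3)**2 = 10816/9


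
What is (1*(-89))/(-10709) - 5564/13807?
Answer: -58356053/147859163 ≈ -0.39467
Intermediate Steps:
(1*(-89))/(-10709) - 5564/13807 = -89*(-1/10709) - 5564*1/13807 = 89/10709 - 5564/13807 = -58356053/147859163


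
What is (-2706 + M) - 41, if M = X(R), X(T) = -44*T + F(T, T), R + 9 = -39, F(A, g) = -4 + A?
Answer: -687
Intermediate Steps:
R = -48 (R = -9 - 39 = -48)
X(T) = -4 - 43*T (X(T) = -44*T + (-4 + T) = -4 - 43*T)
M = 2060 (M = -4 - 43*(-48) = -4 + 2064 = 2060)
(-2706 + M) - 41 = (-2706 + 2060) - 41 = -646 - 41 = -687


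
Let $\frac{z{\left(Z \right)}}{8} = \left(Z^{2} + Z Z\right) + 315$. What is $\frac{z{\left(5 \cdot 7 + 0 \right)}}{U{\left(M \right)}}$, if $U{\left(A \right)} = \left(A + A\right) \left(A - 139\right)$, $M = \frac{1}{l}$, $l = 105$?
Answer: $- \frac{60968250}{7297} \approx -8355.3$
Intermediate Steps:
$z{\left(Z \right)} = 2520 + 16 Z^{2}$ ($z{\left(Z \right)} = 8 \left(\left(Z^{2} + Z Z\right) + 315\right) = 8 \left(\left(Z^{2} + Z^{2}\right) + 315\right) = 8 \left(2 Z^{2} + 315\right) = 8 \left(315 + 2 Z^{2}\right) = 2520 + 16 Z^{2}$)
$M = \frac{1}{105} \approx 0.0095238$
$U{\left(A \right)} = 2 A \left(-139 + A\right)$
$\frac{z{\left(5 \cdot 7 + 0 \right)}}{U{\left(M \right)}} = \frac{2520 + 16 \left(5 \cdot 7 + 0\right)^{2}}{2 \cdot \frac{1}{105} \left(-139 + \frac{1}{105}\right)} = \frac{2520 + 16 \left(35 + 0\right)^{2}}{2 \cdot \frac{1}{105} \left(- \frac{14594}{105}\right)} = \frac{2520 + 16 \cdot 35^{2}}{- \frac{29188}{11025}} = \left(2520 + 16 \cdot 1225\right) \left(- \frac{11025}{29188}\right) = \left(2520 + 19600\right) \left(- \frac{11025}{29188}\right) = 22120 \left(- \frac{11025}{29188}\right) = - \frac{60968250}{7297}$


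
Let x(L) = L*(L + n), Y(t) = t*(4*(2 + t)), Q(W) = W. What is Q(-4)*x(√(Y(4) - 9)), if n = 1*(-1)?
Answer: -348 + 4*√87 ≈ -310.69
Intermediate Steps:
n = -1
Y(t) = t*(8 + 4*t)
x(L) = L*(-1 + L) (x(L) = L*(L - 1) = L*(-1 + L))
Q(-4)*x(√(Y(4) - 9)) = -4*√(4*4*(2 + 4) - 9)*(-1 + √(4*4*(2 + 4) - 9)) = -4*√(4*4*6 - 9)*(-1 + √(4*4*6 - 9)) = -4*√(96 - 9)*(-1 + √(96 - 9)) = -4*√87*(-1 + √87)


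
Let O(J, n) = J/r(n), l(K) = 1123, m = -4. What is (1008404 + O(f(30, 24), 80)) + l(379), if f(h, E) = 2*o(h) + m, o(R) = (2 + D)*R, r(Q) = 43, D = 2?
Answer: 43409897/43 ≈ 1.0095e+6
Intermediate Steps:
o(R) = 4*R (o(R) = (2 + 2)*R = 4*R)
f(h, E) = -4 + 8*h (f(h, E) = 2*(4*h) - 4 = 8*h - 4 = -4 + 8*h)
O(J, n) = J/43
(1008404 + O(f(30, 24), 80)) + l(379) = (1008404 + (-4 + 8*30)/43) + 1123 = (1008404 + (-4 + 240)/43) + 1123 = (1008404 + (1/43)*236) + 1123 = (1008404 + 236/43) + 1123 = 43361608/43 + 1123 = 43409897/43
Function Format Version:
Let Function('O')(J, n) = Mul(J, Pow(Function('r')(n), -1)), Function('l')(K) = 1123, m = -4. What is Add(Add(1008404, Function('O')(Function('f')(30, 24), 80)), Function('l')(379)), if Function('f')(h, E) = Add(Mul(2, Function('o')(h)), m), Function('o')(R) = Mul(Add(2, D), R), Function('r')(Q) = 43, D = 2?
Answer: Rational(43409897, 43) ≈ 1.0095e+6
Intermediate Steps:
Function('o')(R) = Mul(4, R) (Function('o')(R) = Mul(Add(2, 2), R) = Mul(4, R))
Function('f')(h, E) = Add(-4, Mul(8, h)) (Function('f')(h, E) = Add(Mul(2, Mul(4, h)), -4) = Add(Mul(8, h), -4) = Add(-4, Mul(8, h)))
Function('O')(J, n) = Mul(Rational(1, 43), J) (Function('O')(J, n) = Mul(J, Pow(43, -1)) = Mul(J, Rational(1, 43)) = Mul(Rational(1, 43), J))
Add(Add(1008404, Function('O')(Function('f')(30, 24), 80)), Function('l')(379)) = Add(Add(1008404, Mul(Rational(1, 43), Add(-4, Mul(8, 30)))), 1123) = Add(Add(1008404, Mul(Rational(1, 43), Add(-4, 240))), 1123) = Add(Add(1008404, Mul(Rational(1, 43), 236)), 1123) = Add(Add(1008404, Rational(236, 43)), 1123) = Add(Rational(43361608, 43), 1123) = Rational(43409897, 43)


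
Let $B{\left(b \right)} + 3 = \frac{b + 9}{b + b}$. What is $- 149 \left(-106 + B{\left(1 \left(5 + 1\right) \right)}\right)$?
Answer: $\frac{64219}{4} \approx 16055.0$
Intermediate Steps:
$B{\left(b \right)} = -3 + \frac{9 + b}{2 b}$ ($B{\left(b \right)} = -3 + \frac{b + 9}{b + b} = -3 + \frac{9 + b}{2 b}$)
$- 149 \left(-106 + B{\left(1 \left(5 + 1\right) \right)}\right) = - 149 \left(-106 + \frac{9 - 5 \cdot 1 \left(5 + 1\right)}{2 \cdot 1 \left(5 + 1\right)}\right) = - 149 \left(-106 + \frac{9 - 5 \cdot 1 \cdot 6}{2 \cdot 1 \cdot 6}\right) = - 149 \left(-106 + \frac{9 - 30}{2 \cdot 6}\right) = - 149 \left(-106 + \frac{1}{2} \cdot \frac{1}{6} \left(9 - 30\right)\right) = - 149 \left(-106 + \frac{1}{2} \cdot \frac{1}{6} \left(-21\right)\right) = - 149 \left(-106 - \frac{7}{4}\right) = \left(-149\right) \left(- \frac{431}{4}\right) = \frac{64219}{4}$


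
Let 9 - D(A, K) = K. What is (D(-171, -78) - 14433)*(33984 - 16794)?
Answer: -246607740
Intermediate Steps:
D(A, K) = 9 - K
(D(-171, -78) - 14433)*(33984 - 16794) = ((9 - 1*(-78)) - 14433)*(33984 - 16794) = ((9 + 78) - 14433)*17190 = (87 - 14433)*17190 = -14346*17190 = -246607740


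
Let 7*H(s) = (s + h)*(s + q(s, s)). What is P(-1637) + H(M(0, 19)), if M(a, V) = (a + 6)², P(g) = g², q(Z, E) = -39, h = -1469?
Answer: 18762682/7 ≈ 2.6804e+6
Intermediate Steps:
M(a, V) = (6 + a)²
H(s) = (-1469 + s)*(-39 + s)/7 (H(s) = ((s - 1469)*(s - 39))/7 = ((-1469 + s)*(-39 + s))/7 = (-1469 + s)*(-39 + s)/7)
P(-1637) + H(M(0, 19)) = (-1637)² + (57291/7 - 1508*(6 + 0)²/7 + ((6 + 0)²)²/7) = 2679769 + (57291/7 - 1508/7*6² + (6²)²/7) = 2679769 + (57291/7 - 1508/7*36 + (⅐)*36²) = 2679769 + (57291/7 - 54288/7 + (⅐)*1296) = 2679769 + (57291/7 - 54288/7 + 1296/7) = 2679769 + 4299/7 = 18762682/7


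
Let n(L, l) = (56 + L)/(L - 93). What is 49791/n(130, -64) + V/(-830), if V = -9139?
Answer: 127565122/12865 ≈ 9915.7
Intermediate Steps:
n(L, l) = (56 + L)/(-93 + L)
49791/n(130, -64) + V/(-830) = 49791/(((56 + 130)/(-93 + 130))) - 9139/(-830) = 49791/((186/37)) - 9139*(-1/830) = 49791/(((1/37)*186)) + 9139/830 = 49791/(186/37) + 9139/830 = 49791*(37/186) + 9139/830 = 614089/62 + 9139/830 = 127565122/12865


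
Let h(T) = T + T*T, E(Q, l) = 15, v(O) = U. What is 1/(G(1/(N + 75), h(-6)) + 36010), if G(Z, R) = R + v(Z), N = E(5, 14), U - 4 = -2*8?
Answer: 1/36028 ≈ 2.7756e-5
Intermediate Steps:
U = -12 (U = 4 - 2*8 = 4 - 16 = -12)
v(O) = -12
N = 15
h(T) = T + T²
G(Z, R) = -12 + R (G(Z, R) = R - 12 = -12 + R)
1/(G(1/(N + 75), h(-6)) + 36010) = 1/((-12 - 6*(1 - 6)) + 36010) = 1/((-12 - 6*(-5)) + 36010) = 1/((-12 + 30) + 36010) = 1/(18 + 36010) = 1/36028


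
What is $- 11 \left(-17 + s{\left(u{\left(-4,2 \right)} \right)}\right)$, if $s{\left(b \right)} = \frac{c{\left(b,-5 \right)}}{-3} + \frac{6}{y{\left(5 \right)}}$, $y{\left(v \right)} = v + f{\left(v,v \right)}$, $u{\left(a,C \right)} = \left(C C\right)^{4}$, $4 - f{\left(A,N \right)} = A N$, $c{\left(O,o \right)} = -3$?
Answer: $\frac{1441}{8} \approx 180.13$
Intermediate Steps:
$f{\left(A,N \right)} = 4 - A N$
$u{\left(a,C \right)} = C^{8}$ ($u{\left(a,C \right)} = \left(C^{2}\right)^{4} = C^{8}$)
$y{\left(v \right)} = 4 + v - v^{2}$ ($y{\left(v \right)} = v - \left(-4 + v v\right) = v - \left(-4 + v^{2}\right) = 4 + v - v^{2}$)
$s{\left(b \right)} = \frac{5}{8}$ ($s{\left(b \right)} = - \frac{3}{-3} + \frac{6}{4 + 5 - 5^{2}} = \left(-3\right) \left(- \frac{1}{3}\right) + \frac{6}{4 + 5 - 25} = 1 + \frac{6}{4 + 5 - 25} = 1 + \frac{6}{-16} = 1 + 6 \left(- \frac{1}{16}\right) = 1 - \frac{3}{8} = \frac{5}{8}$)
$- 11 \left(-17 + s{\left(u{\left(-4,2 \right)} \right)}\right) = - 11 \left(-17 + \frac{5}{8}\right) = \left(-11\right) \left(- \frac{131}{8}\right) = \frac{1441}{8}$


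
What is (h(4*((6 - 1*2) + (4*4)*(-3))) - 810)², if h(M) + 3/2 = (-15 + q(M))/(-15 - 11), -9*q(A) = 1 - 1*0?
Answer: 36006960025/54756 ≈ 6.5759e+5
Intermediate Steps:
q(A) = -⅑ (q(A) = -(1 - 1*0)/9 = -(1 + 0)/9 = -⅑*1 = -⅑)
h(M) = -215/234 (h(M) = -3/2 + (-15 - ⅑)/(-15 - 11) = -3/2 - 136/9/(-26) = -3/2 - 136/9*(-1/26) = -3/2 + 68/117 = -215/234)
(h(4*((6 - 1*2) + (4*4)*(-3))) - 810)² = (-215/234 - 810)² = (-189755/234)² = 36006960025/54756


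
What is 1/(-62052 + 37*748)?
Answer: -1/34376 ≈ -2.9090e-5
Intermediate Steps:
1/(-62052 + 37*748) = 1/(-62052 + 27676) = 1/(-34376) = -1/34376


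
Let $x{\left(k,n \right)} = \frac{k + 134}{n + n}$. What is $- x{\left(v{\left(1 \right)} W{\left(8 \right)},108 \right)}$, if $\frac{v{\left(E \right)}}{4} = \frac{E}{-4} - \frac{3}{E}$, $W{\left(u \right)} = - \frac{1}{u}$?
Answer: $- \frac{1085}{1728} \approx -0.62789$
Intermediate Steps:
$v{\left(E \right)} = - E - \frac{12}{E}$ ($v{\left(E \right)} = 4 \left(\frac{E}{-4} - \frac{3}{E}\right) = 4 \left(E \left(- \frac{1}{4}\right) - \frac{3}{E}\right) = 4 \left(- \frac{E}{4} - \frac{3}{E}\right) = 4 \left(- \frac{3}{E} - \frac{E}{4}\right) = - E - \frac{12}{E}$)
$x{\left(k,n \right)} = \frac{134 + k}{2 n}$
$- x{\left(v{\left(1 \right)} W{\left(8 \right)},108 \right)} = - \frac{134 + \left(\left(-1\right) 1 - \frac{12}{1}\right) \left(- \frac{1}{8}\right)}{2 \cdot 108} = - \frac{134 + \left(-1 - 12\right) \left(\left(-1\right) \frac{1}{8}\right)}{2 \cdot 108} = - \frac{134 + \left(-1 - 12\right) \left(- \frac{1}{8}\right)}{2 \cdot 108} = - \frac{134 - - \frac{13}{8}}{2 \cdot 108} = - \frac{134 + \frac{13}{8}}{2 \cdot 108} = - \frac{1085}{2 \cdot 108 \cdot 8} = \left(-1\right) \frac{1085}{1728} = - \frac{1085}{1728}$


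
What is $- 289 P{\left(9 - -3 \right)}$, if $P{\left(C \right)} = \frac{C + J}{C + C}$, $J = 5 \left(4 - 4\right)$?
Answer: $- \frac{289}{2} \approx -144.5$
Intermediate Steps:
$J = 0$ ($J = 5 \cdot 0 = 0$)
$P{\left(C \right)} = \frac{1}{2}$ ($P{\left(C \right)} = \frac{C + 0}{C + C} = \frac{C}{2 C} = C \frac{1}{2 C} = \frac{1}{2}$)
$- 289 P{\left(9 - -3 \right)} = \left(-289\right) \frac{1}{2} = - \frac{289}{2}$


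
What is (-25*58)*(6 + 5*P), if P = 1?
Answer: -15950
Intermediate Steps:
(-25*58)*(6 + 5*P) = (-25*58)*(6 + 5*1) = -1450*(6 + 5) = -1450*11 = -15950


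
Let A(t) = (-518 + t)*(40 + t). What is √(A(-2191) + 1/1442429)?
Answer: 2*√3030946807516032962/1442429 ≈ 2413.9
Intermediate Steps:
√(A(-2191) + 1/1442429) = √((-20720 + (-2191)² - 478*(-2191)) + 1/1442429) = √((-20720 + 4800481 + 1047298) + 1/1442429) = √(5827059 + 1/1442429) = √(8405118886312/1442429) = 2*√3030946807516032962/1442429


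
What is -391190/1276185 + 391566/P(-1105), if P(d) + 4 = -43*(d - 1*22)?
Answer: 96150952376/12368019309 ≈ 7.7742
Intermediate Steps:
P(d) = 942 - 43*d (P(d) = -4 - 43*(d - 1*22) = -4 - 43*(d - 22) = -4 - 43*(-22 + d) = -4 + (946 - 43*d) = 942 - 43*d)
-391190/1276185 + 391566/P(-1105) = -391190/1276185 + 391566/(942 - 43*(-1105)) = -391190*1/1276185 + 391566/(942 + 47515) = -78238/255237 + 391566/48457 = 96150952376/12368019309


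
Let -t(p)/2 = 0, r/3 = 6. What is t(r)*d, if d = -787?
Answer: 0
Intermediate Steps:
r = 18 (r = 3*6 = 18)
t(p) = 0 (t(p) = -2*0 = 0)
t(r)*d = 0*(-787) = 0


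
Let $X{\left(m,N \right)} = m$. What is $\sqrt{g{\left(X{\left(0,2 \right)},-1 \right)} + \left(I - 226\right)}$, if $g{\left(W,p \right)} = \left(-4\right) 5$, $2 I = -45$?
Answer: $\frac{i \sqrt{1074}}{2} \approx 16.386 i$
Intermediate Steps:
$I = - \frac{45}{2}$ ($I = \frac{1}{2} \left(-45\right) = - \frac{45}{2} \approx -22.5$)
$g{\left(W,p \right)} = -20$
$\sqrt{g{\left(X{\left(0,2 \right)},-1 \right)} + \left(I - 226\right)} = \sqrt{-20 - \frac{497}{2}} = \sqrt{- \frac{537}{2}} = \frac{i \sqrt{1074}}{2}$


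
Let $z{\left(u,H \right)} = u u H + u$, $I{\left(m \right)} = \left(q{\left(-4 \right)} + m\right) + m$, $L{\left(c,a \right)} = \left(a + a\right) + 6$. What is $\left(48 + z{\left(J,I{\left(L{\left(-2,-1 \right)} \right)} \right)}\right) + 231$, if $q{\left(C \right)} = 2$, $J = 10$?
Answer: $1289$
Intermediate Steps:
$L{\left(c,a \right)} = 6 + 2 a$ ($L{\left(c,a \right)} = 2 a + 6 = 6 + 2 a$)
$I{\left(m \right)} = 2 + 2 m$ ($I{\left(m \right)} = \left(2 + m\right) + m = 2 + 2 m$)
$z{\left(u,H \right)} = u + H u^{2}$ ($z{\left(u,H \right)} = u^{2} H + u = H u^{2} + u = u + H u^{2}$)
$\left(48 + z{\left(J,I{\left(L{\left(-2,-1 \right)} \right)} \right)}\right) + 231 = \left(48 + 10 \left(1 + \left(2 + 2 \left(6 + 2 \left(-1\right)\right)\right) 10\right)\right) + 231 = \left(48 + 10 \left(1 + \left(2 + 2 \left(6 - 2\right)\right) 10\right)\right) + 231 = \left(48 + 10 \left(1 + \left(2 + 2 \cdot 4\right) 10\right)\right) + 231 = \left(48 + 10 \left(1 + \left(2 + 8\right) 10\right)\right) + 231 = \left(48 + 10 \left(1 + 10 \cdot 10\right)\right) + 231 = \left(48 + 10 \left(1 + 100\right)\right) + 231 = \left(48 + 10 \cdot 101\right) + 231 = \left(48 + 1010\right) + 231 = 1058 + 231 = 1289$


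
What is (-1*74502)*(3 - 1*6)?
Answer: 223506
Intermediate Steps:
(-1*74502)*(3 - 1*6) = -74502*(3 - 6) = -74502*(-3) = 223506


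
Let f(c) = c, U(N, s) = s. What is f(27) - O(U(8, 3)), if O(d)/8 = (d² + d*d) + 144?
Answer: -1269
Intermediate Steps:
O(d) = 1152 + 16*d² (O(d) = 8*((d² + d*d) + 144) = 8*((d² + d²) + 144) = 8*(2*d² + 144) = 8*(144 + 2*d²) = 1152 + 16*d²)
f(27) - O(U(8, 3)) = 27 - (1152 + 16*3²) = 27 - (1152 + 16*9) = 27 - (1152 + 144) = 27 - 1*1296 = 27 - 1296 = -1269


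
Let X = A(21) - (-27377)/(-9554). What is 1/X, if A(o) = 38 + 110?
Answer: 9554/1386615 ≈ 0.0068902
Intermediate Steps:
A(o) = 148
X = 1386615/9554 (X = 148 - (-27377)/(-9554) = 148 - (-27377)*(-1)/9554 = 148 - 1*27377/9554 = 148 - 27377/9554 = 1386615/9554 ≈ 145.13)
1/X = 1/(1386615/9554) = 9554/1386615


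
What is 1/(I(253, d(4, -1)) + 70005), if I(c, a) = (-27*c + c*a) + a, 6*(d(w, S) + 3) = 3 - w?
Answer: 3/187109 ≈ 1.6033e-5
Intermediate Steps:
d(w, S) = -5/2 - w/6 (d(w, S) = -3 + (3 - w)/6 = -3 + (½ - w/6) = -5/2 - w/6)
I(c, a) = a - 27*c + a*c (I(c, a) = (-27*c + a*c) + a = a - 27*c + a*c)
1/(I(253, d(4, -1)) + 70005) = 1/(((-5/2 - ⅙*4) - 27*253 + (-5/2 - ⅙*4)*253) + 70005) = 1/(((-5/2 - ⅔) - 6831 + (-5/2 - ⅔)*253) + 70005) = 1/((-19/6 - 6831 - 19/6*253) + 70005) = 1/((-19/6 - 6831 - 4807/6) + 70005) = 1/(-22906/3 + 70005) = 1/(187109/3) = 3/187109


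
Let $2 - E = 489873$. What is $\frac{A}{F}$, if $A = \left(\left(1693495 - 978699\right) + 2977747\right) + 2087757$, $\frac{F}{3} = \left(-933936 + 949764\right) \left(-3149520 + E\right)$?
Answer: $- \frac{1445075}{43203210561} \approx -3.3448 \cdot 10^{-5}$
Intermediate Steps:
$E = -489871$ ($E = 2 - 489873 = -489871$)
$F = -172812842244$ ($F = 3 \left(-933936 + 949764\right) \left(-3149520 - 489871\right) = 3 \cdot 15828 \left(-3639391\right) = 3 \left(-57604280748\right) = -172812842244$)
$A = 5780300$ ($A = \left(714796 + 2977747\right) + 2087757 = 3692543 + 2087757 = 5780300$)
$\frac{A}{F} = \frac{5780300}{-172812842244} = 5780300 \left(- \frac{1}{172812842244}\right) = - \frac{1445075}{43203210561}$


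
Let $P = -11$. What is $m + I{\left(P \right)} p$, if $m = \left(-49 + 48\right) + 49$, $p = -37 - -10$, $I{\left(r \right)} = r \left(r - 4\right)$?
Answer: $-4407$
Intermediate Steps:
$I{\left(r \right)} = r \left(-4 + r\right)$
$p = -27$ ($p = -37 + 10 = -27$)
$m = 48$ ($m = -1 + 49 = 48$)
$m + I{\left(P \right)} p = 48 + - 11 \left(-4 - 11\right) \left(-27\right) = 48 + \left(-11\right) \left(-15\right) \left(-27\right) = 48 + 165 \left(-27\right) = 48 - 4455 = -4407$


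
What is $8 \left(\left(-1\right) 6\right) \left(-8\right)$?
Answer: $384$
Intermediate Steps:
$8 \left(\left(-1\right) 6\right) \left(-8\right) = 8 \left(-6\right) \left(-8\right) = \left(-48\right) \left(-8\right) = 384$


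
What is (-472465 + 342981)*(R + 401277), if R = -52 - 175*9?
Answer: -51748280600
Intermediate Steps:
R = -1627 (R = -52 - 1575 = -1627)
(-472465 + 342981)*(R + 401277) = (-472465 + 342981)*(-1627 + 401277) = -129484*399650 = -51748280600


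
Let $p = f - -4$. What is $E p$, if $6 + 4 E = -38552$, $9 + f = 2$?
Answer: $\frac{57837}{2} \approx 28919.0$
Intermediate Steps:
$f = -7$ ($f = -9 + 2 = -7$)
$E = - \frac{19279}{2}$ ($E = - \frac{3}{2} + \frac{1}{4} \left(-38552\right) = - \frac{3}{2} - 9638 = - \frac{19279}{2} \approx -9639.5$)
$p = -3$ ($p = -7 - -4 = -7 + 4 = -3$)
$E p = \left(- \frac{19279}{2}\right) \left(-3\right) = \frac{57837}{2}$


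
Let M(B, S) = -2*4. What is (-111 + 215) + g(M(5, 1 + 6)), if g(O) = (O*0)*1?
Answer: 104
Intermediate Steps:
M(B, S) = -8
g(O) = 0 (g(O) = 0*1 = 0)
(-111 + 215) + g(M(5, 1 + 6)) = (-111 + 215) + 0 = 104 + 0 = 104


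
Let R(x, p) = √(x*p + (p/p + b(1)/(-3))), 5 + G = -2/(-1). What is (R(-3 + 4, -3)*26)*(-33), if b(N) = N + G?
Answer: -572*I*√3 ≈ -990.73*I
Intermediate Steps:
G = -3 (G = -5 - 2/(-1) = -5 - 2*(-1) = -5 + 2 = -3)
b(N) = -3 + N (b(N) = N - 3 = -3 + N)
R(x, p) = √(5/3 + p*x) (R(x, p) = √(x*p + (p/p + (-3 + 1)/(-3))) = √(p*x + (1 - 2*(-⅓))) = √(p*x + (1 + ⅔)) = √(p*x + 5/3) = √(5/3 + p*x))
(R(-3 + 4, -3)*26)*(-33) = ((√(15 + 9*(-3)*(-3 + 4))/3)*26)*(-33) = ((√(15 + 9*(-3)*1)/3)*26)*(-33) = ((√(15 - 27)/3)*26)*(-33) = ((√(-12)/3)*26)*(-33) = (((2*I*√3)/3)*26)*(-33) = ((2*I*√3/3)*26)*(-33) = (52*I*√3/3)*(-33) = -572*I*√3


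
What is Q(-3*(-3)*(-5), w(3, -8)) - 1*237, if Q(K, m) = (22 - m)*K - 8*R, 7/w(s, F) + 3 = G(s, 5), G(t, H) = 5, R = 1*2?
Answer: -2171/2 ≈ -1085.5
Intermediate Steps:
R = 2
w(s, F) = 7/2 (w(s, F) = 7/(-3 + 5) = 7/2)
Q(K, m) = -16 + K*(22 - m) (Q(K, m) = (22 - m)*K - 8*2 = K*(22 - m) - 16 = -16 + K*(22 - m))
Q(-3*(-3)*(-5), w(3, -8)) - 1*237 = (-16 + 22*(-3*(-3)*(-5)) - 1*-3*(-3)*(-5)*7/2) - 1*237 = (-16 + 22*(9*(-5)) - 1*9*(-5)*7/2) - 237 = (-16 + 22*(-45) - 1*(-45)*7/2) - 237 = (-16 - 990 + 315/2) - 237 = -1697/2 - 237 = -2171/2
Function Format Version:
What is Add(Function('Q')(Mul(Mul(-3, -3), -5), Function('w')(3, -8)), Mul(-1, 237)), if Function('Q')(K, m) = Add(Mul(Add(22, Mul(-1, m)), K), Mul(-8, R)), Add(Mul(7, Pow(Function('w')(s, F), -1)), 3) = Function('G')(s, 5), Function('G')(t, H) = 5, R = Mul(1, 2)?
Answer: Rational(-2171, 2) ≈ -1085.5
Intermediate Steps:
R = 2
Function('w')(s, F) = Rational(7, 2) (Function('w')(s, F) = Mul(7, Pow(Add(-3, 5), -1)) = Mul(7, Pow(2, -1)) = Mul(7, Rational(1, 2)) = Rational(7, 2))
Function('Q')(K, m) = Add(-16, Mul(K, Add(22, Mul(-1, m)))) (Function('Q')(K, m) = Add(Mul(Add(22, Mul(-1, m)), K), Mul(-8, 2)) = Add(Mul(K, Add(22, Mul(-1, m))), -16) = Add(-16, Mul(K, Add(22, Mul(-1, m)))))
Add(Function('Q')(Mul(Mul(-3, -3), -5), Function('w')(3, -8)), Mul(-1, 237)) = Add(Add(-16, Mul(22, Mul(Mul(-3, -3), -5)), Mul(-1, Mul(Mul(-3, -3), -5), Rational(7, 2))), Mul(-1, 237)) = Add(Add(-16, Mul(22, Mul(9, -5)), Mul(-1, Mul(9, -5), Rational(7, 2))), -237) = Add(Add(-16, Mul(22, -45), Mul(-1, -45, Rational(7, 2))), -237) = Add(Add(-16, -990, Rational(315, 2)), -237) = Add(Rational(-1697, 2), -237) = Rational(-2171, 2)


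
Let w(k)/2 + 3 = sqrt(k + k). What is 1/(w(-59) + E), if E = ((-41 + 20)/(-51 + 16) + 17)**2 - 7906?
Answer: -593925/4515197267 - 625*I*sqrt(118)/18060789068 ≈ -0.00013154 - 3.7591e-7*I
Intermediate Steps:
w(k) = -6 + 2*sqrt(2)*sqrt(k) (w(k) = -6 + 2*sqrt(k + k) = -6 + 2*sqrt(2*k) = -6 + 2*(sqrt(2)*sqrt(k)) = -6 + 2*sqrt(2)*sqrt(k))
E = -189906/25 (E = (-21/(-35) + 17)**2 - 7906 = (-21*(-1/35) + 17)**2 - 7906 = (3/5 + 17)**2 - 7906 = (88/5)**2 - 7906 = 7744/25 - 7906 = -189906/25 ≈ -7596.2)
1/(w(-59) + E) = 1/((-6 + 2*sqrt(2)*sqrt(-59)) - 189906/25) = 1/((-6 + 2*sqrt(2)*(I*sqrt(59))) - 189906/25) = 1/((-6 + 2*I*sqrt(118)) - 189906/25) = 1/(-190056/25 + 2*I*sqrt(118))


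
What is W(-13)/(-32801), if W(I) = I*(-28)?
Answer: -364/32801 ≈ -0.011097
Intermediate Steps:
W(I) = -28*I
W(-13)/(-32801) = -28*(-13)/(-32801) = 364*(-1/32801) = -364/32801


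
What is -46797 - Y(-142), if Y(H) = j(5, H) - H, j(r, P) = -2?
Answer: -46937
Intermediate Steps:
Y(H) = -2 - H
-46797 - Y(-142) = -46797 - (-2 - 1*(-142)) = -46797 - (-2 + 142) = -46797 - 1*140 = -46797 - 140 = -46937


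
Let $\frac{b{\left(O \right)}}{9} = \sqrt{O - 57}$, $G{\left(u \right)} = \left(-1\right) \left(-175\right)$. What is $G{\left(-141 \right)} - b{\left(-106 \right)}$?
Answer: $175 - 9 i \sqrt{163} \approx 175.0 - 114.9 i$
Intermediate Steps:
$G{\left(u \right)} = 175$
$b{\left(O \right)} = 9 \sqrt{-57 + O}$ ($b{\left(O \right)} = 9 \sqrt{O - 57} = 9 \sqrt{-57 + O}$)
$G{\left(-141 \right)} - b{\left(-106 \right)} = 175 - 9 \sqrt{-57 - 106} = 175 - 9 \sqrt{-163} = 175 - 9 i \sqrt{163}$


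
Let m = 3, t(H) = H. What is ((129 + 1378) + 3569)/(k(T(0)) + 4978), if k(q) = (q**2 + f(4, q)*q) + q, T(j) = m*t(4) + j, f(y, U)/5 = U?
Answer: 2538/2927 ≈ 0.86710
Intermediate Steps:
f(y, U) = 5*U
T(j) = 12 + j (T(j) = 3*4 + j = 12 + j)
k(q) = q + 6*q**2 (k(q) = (q**2 + (5*q)*q) + q = (q**2 + 5*q**2) + q = 6*q**2 + q = q + 6*q**2)
((129 + 1378) + 3569)/(k(T(0)) + 4978) = ((129 + 1378) + 3569)/((12 + 0)*(1 + 6*(12 + 0)) + 4978) = (1507 + 3569)/(12*(1 + 6*12) + 4978) = 5076/(12*(1 + 72) + 4978) = 5076/(12*73 + 4978) = 5076/(876 + 4978) = 5076/5854 = 5076*(1/5854) = 2538/2927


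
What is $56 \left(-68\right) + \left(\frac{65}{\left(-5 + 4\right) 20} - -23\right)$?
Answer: $- \frac{15153}{4} \approx -3788.3$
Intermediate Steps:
$56 \left(-68\right) + \left(\frac{65}{\left(-5 + 4\right) 20} - -23\right) = -3808 + \left(\frac{65}{\left(-1\right) 20} + 23\right) = -3808 + \left(\frac{65}{-20} + 23\right) = -3808 + \left(65 \left(- \frac{1}{20}\right) + 23\right) = -3808 + \left(- \frac{13}{4} + 23\right) = -3808 + \frac{79}{4} = - \frac{15153}{4}$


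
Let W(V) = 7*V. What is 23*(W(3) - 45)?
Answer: -552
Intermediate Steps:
23*(W(3) - 45) = 23*(7*3 - 45) = 23*(21 - 45) = 23*(-24) = -552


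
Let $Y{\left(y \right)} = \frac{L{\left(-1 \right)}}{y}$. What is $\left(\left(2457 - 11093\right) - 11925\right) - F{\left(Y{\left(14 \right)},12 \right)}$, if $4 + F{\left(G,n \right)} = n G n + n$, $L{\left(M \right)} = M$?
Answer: $- \frac{143911}{7} \approx -20559.0$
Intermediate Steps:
$Y{\left(y \right)} = - \frac{1}{y}$
$F{\left(G,n \right)} = -4 + n + G n^{2}$ ($F{\left(G,n \right)} = -4 + \left(n G n + n\right) = -4 + \left(G n n + n\right) = -4 + \left(G n^{2} + n\right) = -4 + \left(n + G n^{2}\right) = -4 + n + G n^{2}$)
$\left(\left(2457 - 11093\right) - 11925\right) - F{\left(Y{\left(14 \right)},12 \right)} = \left(\left(2457 - 11093\right) - 11925\right) - \left(-4 + 12 + - \frac{1}{14} \cdot 12^{2}\right) = \left(-8636 - 11925\right) - \left(-4 + 12 + \left(-1\right) \frac{1}{14} \cdot 144\right) = -20561 - \left(-4 + 12 - \frac{72}{7}\right) = -20561 - - \frac{16}{7} = -20561 + \frac{16}{7} = - \frac{143911}{7}$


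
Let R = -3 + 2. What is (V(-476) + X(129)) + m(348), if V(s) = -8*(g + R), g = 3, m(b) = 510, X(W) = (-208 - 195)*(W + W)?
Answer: -103480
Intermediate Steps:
R = -1
X(W) = -806*W
V(s) = -16 (V(s) = -8*(3 - 1) = -8*2 = -16)
(V(-476) + X(129)) + m(348) = (-16 - 806*129) + 510 = (-16 - 103974) + 510 = -103990 + 510 = -103480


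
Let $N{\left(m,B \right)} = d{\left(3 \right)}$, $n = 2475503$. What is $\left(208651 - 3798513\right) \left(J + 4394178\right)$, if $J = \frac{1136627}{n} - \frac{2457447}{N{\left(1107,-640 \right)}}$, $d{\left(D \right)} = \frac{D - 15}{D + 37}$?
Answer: $- \frac{111845237990511476922}{2475503} \approx -4.5181 \cdot 10^{13}$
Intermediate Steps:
$d{\left(D \right)} = \frac{-15 + D}{37 + D}$
$N{\left(m,B \right)} = - \frac{3}{10}$ ($N{\left(m,B \right)} = \frac{-15 + 3}{37 + 3} = \frac{1}{40} \left(-12\right) = - \frac{3}{10}$)
$J = \frac{20278059206097}{2475503}$ ($J = \frac{1136627}{2475503} - \frac{2457447}{- \frac{3}{10}} = 1136627 \cdot \frac{1}{2475503} - -8191490 = \frac{1136627}{2475503} + 8191490 = \frac{20278059206097}{2475503} \approx 8.1915 \cdot 10^{6}$)
$\left(208651 - 3798513\right) \left(J + 4394178\right) = \left(208651 - 3798513\right) \left(\frac{20278059206097}{2475503} + 4394178\right) = \left(-3589862\right) \frac{31155860027631}{2475503} = - \frac{111845237990511476922}{2475503}$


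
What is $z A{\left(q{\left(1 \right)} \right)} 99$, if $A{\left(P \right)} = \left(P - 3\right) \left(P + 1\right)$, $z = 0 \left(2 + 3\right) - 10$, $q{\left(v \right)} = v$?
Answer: $3960$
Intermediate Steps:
$z = -10$ ($z = 0 \cdot 5 - 10 = 0 - 10 = -10$)
$A{\left(P \right)} = \left(1 + P\right) \left(-3 + P\right)$ ($A{\left(P \right)} = \left(-3 + P\right) \left(1 + P\right) = \left(1 + P\right) \left(-3 + P\right)$)
$z A{\left(q{\left(1 \right)} \right)} 99 = - 10 \left(-3 + 1^{2} - 2\right) 99 = - 10 \left(-3 + 1 - 2\right) 99 = \left(-10\right) \left(-4\right) 99 = 40 \cdot 99 = 3960$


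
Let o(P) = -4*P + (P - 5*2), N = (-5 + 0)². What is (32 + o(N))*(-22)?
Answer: 1166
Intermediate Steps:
N = 25 (N = (-5)² = 25)
o(P) = -10 - 3*P (o(P) = -4*P + (P - 10) = -4*P + (-10 + P) = -10 - 3*P)
(32 + o(N))*(-22) = (32 + (-10 - 3*25))*(-22) = (32 + (-10 - 75))*(-22) = (32 - 85)*(-22) = -53*(-22) = 1166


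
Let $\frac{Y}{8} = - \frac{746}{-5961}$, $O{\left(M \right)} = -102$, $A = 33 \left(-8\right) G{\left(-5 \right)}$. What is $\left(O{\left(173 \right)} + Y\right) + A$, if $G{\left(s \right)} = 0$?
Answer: $- \frac{602054}{5961} \approx -101.0$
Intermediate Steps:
$A = 0$ ($A = 33 \left(-8\right) 0 = \left(-264\right) 0 = 0$)
$Y = \frac{5968}{5961}$ ($Y = 8 \left(- \frac{746}{-5961}\right) = 8 \left(\left(-746\right) \left(- \frac{1}{5961}\right)\right) = 8 \cdot \frac{746}{5961} = \frac{5968}{5961} \approx 1.0012$)
$\left(O{\left(173 \right)} + Y\right) + A = \left(-102 + \frac{5968}{5961}\right) + 0 = - \frac{602054}{5961} + 0 = - \frac{602054}{5961}$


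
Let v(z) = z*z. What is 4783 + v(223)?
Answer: 54512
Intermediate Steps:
v(z) = z**2
4783 + v(223) = 4783 + 223**2 = 4783 + 49729 = 54512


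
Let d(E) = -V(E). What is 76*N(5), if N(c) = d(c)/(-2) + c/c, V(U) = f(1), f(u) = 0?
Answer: 76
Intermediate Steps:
V(U) = 0
d(E) = 0 (d(E) = -1*0 = 0)
N(c) = 1 (N(c) = 0/(-2) + c/c = 0*(-1/2) + 1 = 0 + 1 = 1)
76*N(5) = 76*1 = 76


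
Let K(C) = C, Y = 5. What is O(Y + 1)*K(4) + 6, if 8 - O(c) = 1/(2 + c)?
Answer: 75/2 ≈ 37.500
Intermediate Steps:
O(c) = 8 - 1/(2 + c)
O(Y + 1)*K(4) + 6 = ((15 + 8*(5 + 1))/(2 + (5 + 1)))*4 + 6 = ((15 + 8*6)/(2 + 6))*4 + 6 = ((15 + 48)/8)*4 + 6 = ((⅛)*63)*4 + 6 = (63/8)*4 + 6 = 63/2 + 6 = 75/2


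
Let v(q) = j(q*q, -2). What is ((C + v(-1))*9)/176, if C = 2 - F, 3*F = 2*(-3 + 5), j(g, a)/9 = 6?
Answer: 123/44 ≈ 2.7955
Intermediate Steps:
j(g, a) = 54 (j(g, a) = 9*6 = 54)
v(q) = 54
F = 4/3 (F = (2*(-3 + 5))/3 = (2*2)/3 = (⅓)*4 = 4/3 ≈ 1.3333)
C = ⅔ (C = 2 - 1*4/3 = 2 - 4/3 = ⅔ ≈ 0.66667)
((C + v(-1))*9)/176 = ((⅔ + 54)*9)/176 = ((164/3)*9)*(1/176) = 492*(1/176) = 123/44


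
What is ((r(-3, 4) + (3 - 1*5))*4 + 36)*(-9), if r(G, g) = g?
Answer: -396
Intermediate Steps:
((r(-3, 4) + (3 - 1*5))*4 + 36)*(-9) = ((4 + (3 - 1*5))*4 + 36)*(-9) = ((4 + (3 - 5))*4 + 36)*(-9) = ((4 - 2)*4 + 36)*(-9) = (2*4 + 36)*(-9) = (8 + 36)*(-9) = 44*(-9) = -396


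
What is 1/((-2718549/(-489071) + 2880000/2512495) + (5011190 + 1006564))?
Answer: 245757688429/1478910960347418417 ≈ 1.6617e-7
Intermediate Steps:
1/((-2718549/(-489071) + 2880000/2512495) + (5011190 + 1006564)) = 1/((-2718549*(-1/489071) + 2880000*(1/2512495)) + 6017754) = 1/((2718549/489071 + 576000/502499) + 6017754) = 1/(1647773049951/245757688429 + 6017754) = 1/(1478910960347418417/245757688429) = 245757688429/1478910960347418417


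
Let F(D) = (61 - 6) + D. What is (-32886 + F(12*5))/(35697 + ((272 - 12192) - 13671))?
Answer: -32771/10106 ≈ -3.2427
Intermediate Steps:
F(D) = 55 + D
(-32886 + F(12*5))/(35697 + ((272 - 12192) - 13671)) = (-32886 + (55 + 12*5))/(35697 + ((272 - 12192) - 13671)) = (-32886 + (55 + 60))/(35697 + (-11920 - 13671)) = (-32886 + 115)/(35697 - 25591) = -32771/10106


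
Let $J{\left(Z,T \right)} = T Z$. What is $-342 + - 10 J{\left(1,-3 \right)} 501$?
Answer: $14688$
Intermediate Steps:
$-342 + - 10 J{\left(1,-3 \right)} 501 = -342 + - 10 \left(\left(-3\right) 1\right) 501 = -342 + \left(-10\right) \left(-3\right) 501 = -342 + 30 \cdot 501 = -342 + 15030 = 14688$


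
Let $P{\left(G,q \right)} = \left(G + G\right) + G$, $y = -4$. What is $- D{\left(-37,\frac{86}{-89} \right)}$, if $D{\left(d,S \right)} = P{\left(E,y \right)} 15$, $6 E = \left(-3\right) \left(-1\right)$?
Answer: $- \frac{45}{2} \approx -22.5$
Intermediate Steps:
$E = \frac{1}{2}$ ($E = \frac{\left(-3\right) \left(-1\right)}{6} = \frac{1}{6} \cdot 3 = \frac{1}{2} \approx 0.5$)
$P{\left(G,q \right)} = 3 G$ ($P{\left(G,q \right)} = 2 G + G = 3 G$)
$D{\left(d,S \right)} = \frac{45}{2}$ ($D{\left(d,S \right)} = 3 \cdot \frac{1}{2} \cdot 15 = \frac{3}{2} \cdot 15 = \frac{45}{2}$)
$- D{\left(-37,\frac{86}{-89} \right)} = \left(-1\right) \frac{45}{2} = - \frac{45}{2}$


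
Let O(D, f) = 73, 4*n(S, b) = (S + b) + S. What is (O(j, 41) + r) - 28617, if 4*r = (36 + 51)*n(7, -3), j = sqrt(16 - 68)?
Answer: -455747/16 ≈ -28484.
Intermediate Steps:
n(S, b) = S/2 + b/4 (n(S, b) = ((S + b) + S)/4 = (b + 2*S)/4 = S/2 + b/4)
j = 2*I*sqrt(13) (j = sqrt(-52) = 2*I*sqrt(13) ≈ 7.2111*I)
r = 957/16 (r = ((36 + 51)*((1/2)*7 + (1/4)*(-3)))/4 = (87*(7/2 - 3/4))/4 = (87*(11/4))/4 = (1/4)*(957/4) = 957/16 ≈ 59.813)
(O(j, 41) + r) - 28617 = (73 + 957/16) - 28617 = 2125/16 - 28617 = -455747/16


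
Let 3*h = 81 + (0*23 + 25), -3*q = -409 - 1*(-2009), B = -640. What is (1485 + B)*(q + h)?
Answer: -420810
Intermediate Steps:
q = -1600/3 (q = -(-409 - 1*(-2009))/3 = -(-409 + 2009)/3 = -1/3*1600 = -1600/3 ≈ -533.33)
h = 106/3 (h = (81 + (0*23 + 25))/3 = (81 + (0 + 25))/3 = (81 + 25)/3 = (1/3)*106 = 106/3 ≈ 35.333)
(1485 + B)*(q + h) = (1485 - 640)*(-1600/3 + 106/3) = 845*(-498) = -420810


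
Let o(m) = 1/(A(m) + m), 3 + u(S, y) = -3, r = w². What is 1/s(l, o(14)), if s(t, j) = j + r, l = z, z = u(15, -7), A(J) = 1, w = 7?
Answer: 15/736 ≈ 0.020380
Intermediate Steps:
r = 49 (r = 7² = 49)
u(S, y) = -6 (u(S, y) = -3 - 3 = -6)
z = -6
l = -6
o(m) = 1/(1 + m)
s(t, j) = 49 + j (s(t, j) = j + 49 = 49 + j)
1/s(l, o(14)) = 1/(49 + 1/(1 + 14)) = 1/(49 + 1/15) = 1/(736/15) = 15/736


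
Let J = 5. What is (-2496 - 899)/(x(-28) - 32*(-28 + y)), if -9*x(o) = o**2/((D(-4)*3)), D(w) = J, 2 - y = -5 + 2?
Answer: -458325/98576 ≈ -4.6495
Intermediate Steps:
y = 5 (y = 2 - (-5 + 2) = 2 - 1*(-3) = 2 + 3 = 5)
D(w) = 5
x(o) = -o**2/135 (x(o) = -o**2/(9*(5*3)) = -o**2/(9*15) = -o**2/135)
(-2496 - 899)/(x(-28) - 32*(-28 + y)) = (-2496 - 899)/(-1/135*(-28)**2 - 32*(-28 + 5)) = -3395/(-1/135*784 - 32*(-23)) = -3395/(-784/135 + 736) = -3395/98576/135 = -3395*135/98576 = -458325/98576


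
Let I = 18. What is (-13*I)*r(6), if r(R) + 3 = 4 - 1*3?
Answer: 468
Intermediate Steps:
r(R) = -2 (r(R) = -3 + (4 - 1*3) = -3 + (4 - 3) = -3 + 1 = -2)
(-13*I)*r(6) = -13*18*(-2) = -234*(-2) = 468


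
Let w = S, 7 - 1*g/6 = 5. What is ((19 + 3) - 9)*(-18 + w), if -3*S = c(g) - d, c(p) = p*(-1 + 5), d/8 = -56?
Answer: -7150/3 ≈ -2383.3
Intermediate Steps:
g = 12 (g = 42 - 6*5 = 42 - 30 = 12)
d = -448 (d = 8*(-56) = -448)
c(p) = 4*p (c(p) = p*4 = 4*p)
S = -496/3 (S = -(4*12 - 1*(-448))/3 = -(48 + 448)/3 = -⅓*496 = -496/3 ≈ -165.33)
w = -496/3 ≈ -165.33
((19 + 3) - 9)*(-18 + w) = ((19 + 3) - 9)*(-18 - 496/3) = (22 - 9)*(-550/3) = 13*(-550/3) = -7150/3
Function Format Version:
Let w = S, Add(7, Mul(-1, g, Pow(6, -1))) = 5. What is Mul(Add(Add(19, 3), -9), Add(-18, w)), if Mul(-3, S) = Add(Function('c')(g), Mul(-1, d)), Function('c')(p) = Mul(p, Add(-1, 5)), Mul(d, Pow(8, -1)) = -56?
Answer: Rational(-7150, 3) ≈ -2383.3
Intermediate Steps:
g = 12 (g = Add(42, Mul(-6, 5)) = Add(42, -30) = 12)
d = -448 (d = Mul(8, -56) = -448)
Function('c')(p) = Mul(4, p) (Function('c')(p) = Mul(p, 4) = Mul(4, p))
S = Rational(-496, 3) (S = Mul(Rational(-1, 3), Add(Mul(4, 12), Mul(-1, -448))) = Mul(Rational(-1, 3), Add(48, 448)) = Mul(Rational(-1, 3), 496) = Rational(-496, 3) ≈ -165.33)
w = Rational(-496, 3) ≈ -165.33
Mul(Add(Add(19, 3), -9), Add(-18, w)) = Mul(Add(Add(19, 3), -9), Add(-18, Rational(-496, 3))) = Mul(Add(22, -9), Rational(-550, 3)) = Mul(13, Rational(-550, 3)) = Rational(-7150, 3)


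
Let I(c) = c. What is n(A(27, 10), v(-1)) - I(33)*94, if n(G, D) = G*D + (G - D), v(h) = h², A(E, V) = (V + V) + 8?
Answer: -3047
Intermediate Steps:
A(E, V) = 8 + 2*V (A(E, V) = 2*V + 8 = 8 + 2*V)
n(G, D) = G - D + D*G (n(G, D) = D*G + (G - D) = G - D + D*G)
n(A(27, 10), v(-1)) - I(33)*94 = ((8 + 2*10) - 1*(-1)² + (-1)²*(8 + 2*10)) - 33*94 = ((8 + 20) - 1*1 + 1*(8 + 20)) - 1*3102 = (28 - 1 + 1*28) - 3102 = (28 - 1 + 28) - 3102 = 55 - 3102 = -3047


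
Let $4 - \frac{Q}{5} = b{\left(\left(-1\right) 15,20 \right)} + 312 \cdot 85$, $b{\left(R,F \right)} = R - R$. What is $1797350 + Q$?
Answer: $1664770$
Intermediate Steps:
$b{\left(R,F \right)} = 0$
$Q = -132580$ ($Q = 20 - 5 \left(0 + 312 \cdot 85\right) = 20 - 5 \left(0 + 26520\right) = 20 - 132600 = -132580$)
$1797350 + Q = 1797350 - 132580 = 1664770$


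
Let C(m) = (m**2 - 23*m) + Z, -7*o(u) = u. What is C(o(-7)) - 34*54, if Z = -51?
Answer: -1909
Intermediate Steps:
o(u) = -u/7
C(m) = -51 + m**2 - 23*m (C(m) = (m**2 - 23*m) - 51 = -51 + m**2 - 23*m)
C(o(-7)) - 34*54 = (-51 + (-1/7*(-7))**2 - (-23)*(-7)/7) - 34*54 = (-51 + 1**2 - 23*1) - 1*1836 = (-51 + 1 - 23) - 1836 = -73 - 1836 = -1909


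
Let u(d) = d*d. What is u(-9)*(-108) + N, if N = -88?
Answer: -8836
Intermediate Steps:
u(d) = d²
u(-9)*(-108) + N = (-9)²*(-108) - 88 = 81*(-108) - 88 = -8748 - 88 = -8836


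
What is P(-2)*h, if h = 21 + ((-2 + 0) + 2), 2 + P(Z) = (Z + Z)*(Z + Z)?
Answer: 294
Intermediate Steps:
P(Z) = -2 + 4*Z² (P(Z) = -2 + (Z + Z)*(Z + Z) = -2 + (2*Z)*(2*Z) = -2 + 4*Z²)
h = 21 (h = 21 + (-2 + 2) = 21 + 0 = 21)
P(-2)*h = (-2 + 4*(-2)²)*21 = (-2 + 4*4)*21 = (-2 + 16)*21 = 14*21 = 294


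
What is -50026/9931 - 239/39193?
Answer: -1963042527/389225683 ≈ -5.0435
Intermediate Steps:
-50026/9931 - 239/39193 = -1963042527/389225683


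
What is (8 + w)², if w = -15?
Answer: 49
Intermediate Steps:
(8 + w)² = (8 - 15)² = (-7)² = 49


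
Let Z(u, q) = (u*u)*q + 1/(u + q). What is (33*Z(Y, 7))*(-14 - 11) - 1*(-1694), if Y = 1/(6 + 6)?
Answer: 1254539/816 ≈ 1537.4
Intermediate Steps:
Y = 1/12 ≈ 0.083333
Z(u, q) = 1/(q + u) + q*u² (Z(u, q) = u²*q + 1/(q + u) = q*u² + 1/(q + u) = 1/(q + u) + q*u²)
(33*Z(Y, 7))*(-14 - 11) - 1*(-1694) = (33*((1 + 7*(1/12)³ + 7²*(1/12)²)/(7 + 1/12)))*(-14 - 11) - 1*(-1694) = (33*((1 + 7*(1/1728) + 49*(1/144))/(85/12)))*(-25) + 1694 = (33*(12*(1 + 7/1728 + 49/144)/85))*(-25) + 1694 = (33*((12/85)*(2323/1728)))*(-25) + 1694 = (33*(2323/12240))*(-25) + 1694 = (25553/4080)*(-25) + 1694 = -127765/816 + 1694 = 1254539/816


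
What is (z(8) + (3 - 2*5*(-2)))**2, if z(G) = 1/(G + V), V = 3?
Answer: 64516/121 ≈ 533.19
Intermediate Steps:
z(G) = 1/(3 + G) (z(G) = 1/(G + 3) = 1/(3 + G))
(z(8) + (3 - 2*5*(-2)))**2 = (1/(3 + 8) + (3 - 2*5*(-2)))**2 = (1/11 + (3 - 10*(-2)))**2 = (1/11 + (3 - 1*(-20)))**2 = (1/11 + (3 + 20))**2 = (1/11 + 23)**2 = (254/11)**2 = 64516/121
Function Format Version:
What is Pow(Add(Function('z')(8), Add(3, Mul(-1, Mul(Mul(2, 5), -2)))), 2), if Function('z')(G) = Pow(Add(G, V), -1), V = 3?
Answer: Rational(64516, 121) ≈ 533.19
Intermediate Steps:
Function('z')(G) = Pow(Add(3, G), -1) (Function('z')(G) = Pow(Add(G, 3), -1) = Pow(Add(3, G), -1))
Pow(Add(Function('z')(8), Add(3, Mul(-1, Mul(Mul(2, 5), -2)))), 2) = Pow(Add(Pow(Add(3, 8), -1), Add(3, Mul(-1, Mul(Mul(2, 5), -2)))), 2) = Pow(Add(Pow(11, -1), Add(3, Mul(-1, Mul(10, -2)))), 2) = Pow(Add(Rational(1, 11), Add(3, Mul(-1, -20))), 2) = Pow(Add(Rational(1, 11), Add(3, 20)), 2) = Pow(Add(Rational(1, 11), 23), 2) = Pow(Rational(254, 11), 2) = Rational(64516, 121)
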